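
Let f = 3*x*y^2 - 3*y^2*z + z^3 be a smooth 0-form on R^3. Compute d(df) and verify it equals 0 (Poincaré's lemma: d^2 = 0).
d(df) = 0

Step 1: df = sum_i (∂f/∂x_i) dx_i = (3*y^2) dx + (6*y*(x - z)) dy + (-3*y^2 + 3*z^2) dz.
Step 2: Apply d again. Using the 1-form formula, the coefficient of dx ∧ dy in d(df) is ∂^2 f/∂x ∂y - ∂^2 f/∂y ∂x = (6*y) - (6*y) = 0 (equality of mixed partials for smooth f).
Similarly for dx ∧ dz and dy ∧ dz — all coefficients vanish. So d(df) = 0.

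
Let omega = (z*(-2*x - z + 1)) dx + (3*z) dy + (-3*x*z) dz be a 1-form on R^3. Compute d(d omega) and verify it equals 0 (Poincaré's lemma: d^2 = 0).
d(d omega) = 0

Step 1: d omega = sum_{i<j} (∂f_j/∂x_i - ∂f_i/∂x_j) dx_i ∧ dx_j:
  coeff of dx ∧ dy: 0
  coeff of dx ∧ dz: 2*x - z - 1
  coeff of dy ∧ dz: -3
Step 2: Apply d again to each 2-form coefficient. The only possible 3-form in R^3 is dx ∧ dy ∧ dz, with coefficient
  ∂(coeff of dy∧dz)/∂x - ∂(coeff of dx∧dz)/∂y + ∂(coeff of dx∧dy)/∂z
  = ∂/∂x (-3) - ∂/∂y (2*x - z - 1) + ∂/∂z (0).
Each of these terms simplifies to sums of mixed partials that cancel in pairs. The result is 0 (by equality of mixed partials for smooth functions — Schwarz / Clairaut).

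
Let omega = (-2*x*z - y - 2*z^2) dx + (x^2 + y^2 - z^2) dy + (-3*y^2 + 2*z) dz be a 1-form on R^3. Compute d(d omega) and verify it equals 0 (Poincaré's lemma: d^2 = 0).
d(d omega) = 0

Step 1: d omega = sum_{i<j} (∂f_j/∂x_i - ∂f_i/∂x_j) dx_i ∧ dx_j:
  coeff of dx ∧ dy: 2*x + 1
  coeff of dx ∧ dz: 2*x + 4*z
  coeff of dy ∧ dz: -6*y + 2*z
Step 2: Apply d again to each 2-form coefficient. The only possible 3-form in R^3 is dx ∧ dy ∧ dz, with coefficient
  ∂(coeff of dy∧dz)/∂x - ∂(coeff of dx∧dz)/∂y + ∂(coeff of dx∧dy)/∂z
  = ∂/∂x (-6*y + 2*z) - ∂/∂y (2*x + 4*z) + ∂/∂z (2*x + 1).
Each of these terms simplifies to sums of mixed partials that cancel in pairs. The result is 0 (by equality of mixed partials for smooth functions — Schwarz / Clairaut).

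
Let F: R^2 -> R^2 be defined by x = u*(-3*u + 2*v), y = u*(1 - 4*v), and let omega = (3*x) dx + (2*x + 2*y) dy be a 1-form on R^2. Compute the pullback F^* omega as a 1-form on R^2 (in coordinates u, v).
F^* omega = (2*u*(27*u^2 - 15*u*v - 3*u + 14*v^2 - 6*v + 1)) du + (u^2*(6*u + 28*v - 8)) dv

Using F^*(f dg) = (f ∘ F) d(g ∘ F), substitute each coordinate x_i by F_i(u, v) in f_i, and replace dx_i by d F_i = (∂F_i/∂u) du + (∂F_i/∂v) dv.
  For the x component: f_1(F) = 3*u*(-3*u + 2*v); d F_1 = (-6*u + 2*v) du + (2*u) dv
  For the y component: f_2(F) = 2*u*(-3*u - 2*v + 1); d F_2 = (1 - 4*v) du + (-4*u) dv
Combining and collecting du, dv coefficients:
  coeff of du: 2*u*(27*u^2 - 15*u*v - 3*u + 14*v^2 - 6*v + 1)
  coeff of dv: u^2*(6*u + 28*v - 8)
F^* omega = (2*u*(27*u^2 - 15*u*v - 3*u + 14*v^2 - 6*v + 1)) du + (u^2*(6*u + 28*v - 8)) dv.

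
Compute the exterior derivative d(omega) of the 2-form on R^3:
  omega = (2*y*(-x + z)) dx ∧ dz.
d(omega) = (2*x - 2*z) dx ∧ dy ∧ dz

For a 2-form omega = sum_{i<j} g_{ij} dx_i ∧ dx_j, the exterior derivative is
  d(omega) = sum_{i<j} d(g_{ij}) ∧ dx_i ∧ dx_j = sum_{i<j, k} (∂g_{ij}/∂x_k) dx_k ∧ dx_i ∧ dx_j.
Expand each term, using dx_k ∧ dx_i ∧ dx_j = sgn(permutation) dx_{(a)} ∧ dx_{(b)} ∧ dx_{(c)} with (a < b < c) sorted:
  d(2*y*(-x + z)) includes (∂/∂y)(2*y*(-x + z)) dy = (-2*x + 2*z) dy, which multiplied by dx ∧ dz gives (2*x - 2*z) dx ∧ dy ∧ dz
Collecting like 3-forms: d(omega) = (2*x - 2*z) dx ∧ dy ∧ dz.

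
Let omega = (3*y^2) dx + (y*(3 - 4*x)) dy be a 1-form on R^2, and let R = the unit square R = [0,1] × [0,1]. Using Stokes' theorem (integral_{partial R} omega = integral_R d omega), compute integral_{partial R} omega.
integral_(partial R) omega = -5

Stokes: integral_partial_R omega = integral_R d omega with d omega = (∂Q/∂x - ∂P/∂y) dx ∧ dy.
  ∂Q/∂x = -4*y
  ∂P/∂y = 6*y
  integrand = ∂Q/∂x - ∂P/∂y = -10*y.
Integrating over R: integral_0^1 integral_0^1 (-10*y) dx dy = -5.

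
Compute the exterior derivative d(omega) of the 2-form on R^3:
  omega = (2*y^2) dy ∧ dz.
d(omega) = 0

For a 2-form omega = sum_{i<j} g_{ij} dx_i ∧ dx_j, the exterior derivative is
  d(omega) = sum_{i<j} d(g_{ij}) ∧ dx_i ∧ dx_j = sum_{i<j, k} (∂g_{ij}/∂x_k) dx_k ∧ dx_i ∧ dx_j.
Expand each term, using dx_k ∧ dx_i ∧ dx_j = sgn(permutation) dx_{(a)} ∧ dx_{(b)} ∧ dx_{(c)} with (a < b < c) sorted:

Collecting like 3-forms: d(omega) = 0.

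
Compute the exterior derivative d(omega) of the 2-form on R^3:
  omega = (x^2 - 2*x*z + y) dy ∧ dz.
d(omega) = (2*x - 2*z) dx ∧ dy ∧ dz

For a 2-form omega = sum_{i<j} g_{ij} dx_i ∧ dx_j, the exterior derivative is
  d(omega) = sum_{i<j} d(g_{ij}) ∧ dx_i ∧ dx_j = sum_{i<j, k} (∂g_{ij}/∂x_k) dx_k ∧ dx_i ∧ dx_j.
Expand each term, using dx_k ∧ dx_i ∧ dx_j = sgn(permutation) dx_{(a)} ∧ dx_{(b)} ∧ dx_{(c)} with (a < b < c) sorted:
  d(x^2 - 2*x*z + y) includes (∂/∂x)(x^2 - 2*x*z + y) dx = (2*x - 2*z) dx, which multiplied by dy ∧ dz gives (2*x - 2*z) dx ∧ dy ∧ dz
Collecting like 3-forms: d(omega) = (2*x - 2*z) dx ∧ dy ∧ dz.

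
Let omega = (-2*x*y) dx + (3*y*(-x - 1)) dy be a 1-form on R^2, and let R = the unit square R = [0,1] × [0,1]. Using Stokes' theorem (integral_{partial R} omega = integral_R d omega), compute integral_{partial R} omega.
integral_(partial R) omega = -1/2

Stokes: integral_partial_R omega = integral_R d omega with d omega = (∂Q/∂x - ∂P/∂y) dx ∧ dy.
  ∂Q/∂x = -3*y
  ∂P/∂y = -2*x
  integrand = ∂Q/∂x - ∂P/∂y = 2*x - 3*y.
Integrating over R: integral_0^1 integral_0^1 (2*x - 3*y) dx dy = -1/2.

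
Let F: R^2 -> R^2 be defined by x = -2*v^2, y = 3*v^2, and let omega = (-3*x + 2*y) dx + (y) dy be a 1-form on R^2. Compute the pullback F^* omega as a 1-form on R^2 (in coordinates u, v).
F^* omega = (-30*v^3) dv

Using F^*(f dg) = (f ∘ F) d(g ∘ F), substitute each coordinate x_i by F_i(u, v) in f_i, and replace dx_i by d F_i = (∂F_i/∂u) du + (∂F_i/∂v) dv.
  For the x component: f_1(F) = 12*v^2; d F_1 = (0) du + (-4*v) dv
  For the y component: f_2(F) = 3*v^2; d F_2 = (0) du + (6*v) dv
Combining and collecting du, dv coefficients:
  coeff of du: 0
  coeff of dv: -30*v^3
F^* omega = (-30*v^3) dv.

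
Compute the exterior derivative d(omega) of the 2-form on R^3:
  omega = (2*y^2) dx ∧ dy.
d(omega) = 0

For a 2-form omega = sum_{i<j} g_{ij} dx_i ∧ dx_j, the exterior derivative is
  d(omega) = sum_{i<j} d(g_{ij}) ∧ dx_i ∧ dx_j = sum_{i<j, k} (∂g_{ij}/∂x_k) dx_k ∧ dx_i ∧ dx_j.
Expand each term, using dx_k ∧ dx_i ∧ dx_j = sgn(permutation) dx_{(a)} ∧ dx_{(b)} ∧ dx_{(c)} with (a < b < c) sorted:

Collecting like 3-forms: d(omega) = 0.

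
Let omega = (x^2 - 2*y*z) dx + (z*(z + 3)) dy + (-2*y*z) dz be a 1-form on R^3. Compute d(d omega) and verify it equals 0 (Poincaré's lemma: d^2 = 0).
d(d omega) = 0

Step 1: d omega = sum_{i<j} (∂f_j/∂x_i - ∂f_i/∂x_j) dx_i ∧ dx_j:
  coeff of dx ∧ dy: 2*z
  coeff of dx ∧ dz: 2*y
  coeff of dy ∧ dz: -4*z - 3
Step 2: Apply d again to each 2-form coefficient. The only possible 3-form in R^3 is dx ∧ dy ∧ dz, with coefficient
  ∂(coeff of dy∧dz)/∂x - ∂(coeff of dx∧dz)/∂y + ∂(coeff of dx∧dy)/∂z
  = ∂/∂x (-4*z - 3) - ∂/∂y (2*y) + ∂/∂z (2*z).
Each of these terms simplifies to sums of mixed partials that cancel in pairs. The result is 0 (by equality of mixed partials for smooth functions — Schwarz / Clairaut).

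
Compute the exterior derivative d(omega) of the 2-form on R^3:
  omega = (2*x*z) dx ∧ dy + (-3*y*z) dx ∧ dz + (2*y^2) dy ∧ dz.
d(omega) = (2*x + 3*z) dx ∧ dy ∧ dz

For a 2-form omega = sum_{i<j} g_{ij} dx_i ∧ dx_j, the exterior derivative is
  d(omega) = sum_{i<j} d(g_{ij}) ∧ dx_i ∧ dx_j = sum_{i<j, k} (∂g_{ij}/∂x_k) dx_k ∧ dx_i ∧ dx_j.
Expand each term, using dx_k ∧ dx_i ∧ dx_j = sgn(permutation) dx_{(a)} ∧ dx_{(b)} ∧ dx_{(c)} with (a < b < c) sorted:
  d(2*x*z) includes (∂/∂z)(2*x*z) dz = (2*x) dz, which multiplied by dx ∧ dy gives (2*x) dx ∧ dy ∧ dz
  d(-3*y*z) includes (∂/∂y)(-3*y*z) dy = (-3*z) dy, which multiplied by dx ∧ dz gives (3*z) dx ∧ dy ∧ dz
Collecting like 3-forms: d(omega) = (2*x + 3*z) dx ∧ dy ∧ dz.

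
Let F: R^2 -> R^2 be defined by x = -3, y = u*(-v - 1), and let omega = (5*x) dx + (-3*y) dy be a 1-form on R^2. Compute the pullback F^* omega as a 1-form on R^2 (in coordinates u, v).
F^* omega = (3*u*(-v^2 - 2*v - 1)) du + (3*u^2*(-v - 1)) dv

Using F^*(f dg) = (f ∘ F) d(g ∘ F), substitute each coordinate x_i by F_i(u, v) in f_i, and replace dx_i by d F_i = (∂F_i/∂u) du + (∂F_i/∂v) dv.
  For the x component: f_1(F) = -15; d F_1 = (0) du + (0) dv
  For the y component: f_2(F) = 3*u*(v + 1); d F_2 = (-v - 1) du + (-u) dv
Combining and collecting du, dv coefficients:
  coeff of du: 3*u*(-v^2 - 2*v - 1)
  coeff of dv: 3*u^2*(-v - 1)
F^* omega = (3*u*(-v^2 - 2*v - 1)) du + (3*u^2*(-v - 1)) dv.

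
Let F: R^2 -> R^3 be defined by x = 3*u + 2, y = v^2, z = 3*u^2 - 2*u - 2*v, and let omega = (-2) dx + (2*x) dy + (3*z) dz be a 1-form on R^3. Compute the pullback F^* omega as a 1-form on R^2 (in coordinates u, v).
F^* omega = (54*u^3 - 54*u^2 - 36*u*v + 12*u + 12*v - 6) du + (-18*u^2 + 12*u*v + 12*u + 20*v) dv

Using F^*(f dg) = (f ∘ F) d(g ∘ F), substitute each coordinate x_i by F_i(u, v) in f_i, and replace dx_i by d F_i = (∂F_i/∂u) du + (∂F_i/∂v) dv.
  For the x component: f_1(F) = -2; d F_1 = (3) du + (0) dv
  For the y component: f_2(F) = 6*u + 4; d F_2 = (0) du + (2*v) dv
  For the z component: f_3(F) = 9*u^2 - 6*u - 6*v; d F_3 = (6*u - 2) du + (-2) dv
Combining and collecting du, dv coefficients:
  coeff of du: 54*u^3 - 54*u^2 - 36*u*v + 12*u + 12*v - 6
  coeff of dv: -18*u^2 + 12*u*v + 12*u + 20*v
F^* omega = (54*u^3 - 54*u^2 - 36*u*v + 12*u + 12*v - 6) du + (-18*u^2 + 12*u*v + 12*u + 20*v) dv.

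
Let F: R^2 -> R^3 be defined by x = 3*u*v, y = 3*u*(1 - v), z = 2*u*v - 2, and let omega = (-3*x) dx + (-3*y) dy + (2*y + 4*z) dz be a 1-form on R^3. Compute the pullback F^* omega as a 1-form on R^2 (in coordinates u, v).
F^* omega = (-50*u*v^2 + 66*u*v - 27*u - 16*v) du + (u*(-50*u*v + 39*u - 16)) dv

Using F^*(f dg) = (f ∘ F) d(g ∘ F), substitute each coordinate x_i by F_i(u, v) in f_i, and replace dx_i by d F_i = (∂F_i/∂u) du + (∂F_i/∂v) dv.
  For the x component: f_1(F) = -9*u*v; d F_1 = (3*v) du + (3*u) dv
  For the y component: f_2(F) = 9*u*(v - 1); d F_2 = (3 - 3*v) du + (-3*u) dv
  For the z component: f_3(F) = 2*u*v + 6*u - 8; d F_3 = (2*v) du + (2*u) dv
Combining and collecting du, dv coefficients:
  coeff of du: -50*u*v^2 + 66*u*v - 27*u - 16*v
  coeff of dv: u*(-50*u*v + 39*u - 16)
F^* omega = (-50*u*v^2 + 66*u*v - 27*u - 16*v) du + (u*(-50*u*v + 39*u - 16)) dv.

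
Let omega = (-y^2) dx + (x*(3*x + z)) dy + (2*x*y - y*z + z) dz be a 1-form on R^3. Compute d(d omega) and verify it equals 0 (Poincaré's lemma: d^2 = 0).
d(d omega) = 0

Step 1: d omega = sum_{i<j} (∂f_j/∂x_i - ∂f_i/∂x_j) dx_i ∧ dx_j:
  coeff of dx ∧ dy: 6*x + 2*y + z
  coeff of dx ∧ dz: 2*y
  coeff of dy ∧ dz: x - z
Step 2: Apply d again to each 2-form coefficient. The only possible 3-form in R^3 is dx ∧ dy ∧ dz, with coefficient
  ∂(coeff of dy∧dz)/∂x - ∂(coeff of dx∧dz)/∂y + ∂(coeff of dx∧dy)/∂z
  = ∂/∂x (x - z) - ∂/∂y (2*y) + ∂/∂z (6*x + 2*y + z).
Each of these terms simplifies to sums of mixed partials that cancel in pairs. The result is 0 (by equality of mixed partials for smooth functions — Schwarz / Clairaut).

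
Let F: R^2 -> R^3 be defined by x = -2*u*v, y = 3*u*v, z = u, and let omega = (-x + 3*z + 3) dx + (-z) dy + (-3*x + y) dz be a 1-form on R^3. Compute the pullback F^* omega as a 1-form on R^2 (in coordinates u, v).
F^* omega = (2*v*(-2*u*v - 3)) du + (u*(-4*u*v - 9*u - 6)) dv

Using F^*(f dg) = (f ∘ F) d(g ∘ F), substitute each coordinate x_i by F_i(u, v) in f_i, and replace dx_i by d F_i = (∂F_i/∂u) du + (∂F_i/∂v) dv.
  For the x component: f_1(F) = 2*u*v + 3*u + 3; d F_1 = (-2*v) du + (-2*u) dv
  For the y component: f_2(F) = -u; d F_2 = (3*v) du + (3*u) dv
  For the z component: f_3(F) = 9*u*v; d F_3 = (1) du + (0) dv
Combining and collecting du, dv coefficients:
  coeff of du: 2*v*(-2*u*v - 3)
  coeff of dv: u*(-4*u*v - 9*u - 6)
F^* omega = (2*v*(-2*u*v - 3)) du + (u*(-4*u*v - 9*u - 6)) dv.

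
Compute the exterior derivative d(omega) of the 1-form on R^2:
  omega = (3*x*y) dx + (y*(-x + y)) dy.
d(omega) = (-3*x - y) dx ∧ dy

For a 1-form omega = sum_i f_i dx_i, the exterior derivative is
  d(omega) = sum_{i < j} (∂f_j/∂x_i - ∂f_i/∂x_j) dx_i ∧ dx_j.
  coefficient of dx ∧ dy: ∂f_2/∂x - ∂f_1/∂y = ∂(y*(-x + y))/∂x - ∂(3*x*y)/∂y = -3*x - y
Assembling: d(omega) = (-3*x - y) dx ∧ dy.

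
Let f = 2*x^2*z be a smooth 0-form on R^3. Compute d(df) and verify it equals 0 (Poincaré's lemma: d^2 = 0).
d(df) = 0

Step 1: df = sum_i (∂f/∂x_i) dx_i = (4*x*z) dx + (0) dy + (2*x^2) dz.
Step 2: Apply d again. Using the 1-form formula, the coefficient of dx ∧ dy in d(df) is ∂^2 f/∂x ∂y - ∂^2 f/∂y ∂x = (0) - (0) = 0 (equality of mixed partials for smooth f).
Similarly for dx ∧ dz and dy ∧ dz — all coefficients vanish. So d(df) = 0.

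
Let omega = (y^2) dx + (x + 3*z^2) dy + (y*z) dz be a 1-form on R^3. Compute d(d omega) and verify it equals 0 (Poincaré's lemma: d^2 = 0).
d(d omega) = 0

Step 1: d omega = sum_{i<j} (∂f_j/∂x_i - ∂f_i/∂x_j) dx_i ∧ dx_j:
  coeff of dx ∧ dy: 1 - 2*y
  coeff of dx ∧ dz: 0
  coeff of dy ∧ dz: -5*z
Step 2: Apply d again to each 2-form coefficient. The only possible 3-form in R^3 is dx ∧ dy ∧ dz, with coefficient
  ∂(coeff of dy∧dz)/∂x - ∂(coeff of dx∧dz)/∂y + ∂(coeff of dx∧dy)/∂z
  = ∂/∂x (-5*z) - ∂/∂y (0) + ∂/∂z (1 - 2*y).
Each of these terms simplifies to sums of mixed partials that cancel in pairs. The result is 0 (by equality of mixed partials for smooth functions — Schwarz / Clairaut).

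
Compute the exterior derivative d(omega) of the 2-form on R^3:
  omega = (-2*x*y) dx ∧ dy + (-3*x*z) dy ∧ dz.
d(omega) = (-3*z) dx ∧ dy ∧ dz

For a 2-form omega = sum_{i<j} g_{ij} dx_i ∧ dx_j, the exterior derivative is
  d(omega) = sum_{i<j} d(g_{ij}) ∧ dx_i ∧ dx_j = sum_{i<j, k} (∂g_{ij}/∂x_k) dx_k ∧ dx_i ∧ dx_j.
Expand each term, using dx_k ∧ dx_i ∧ dx_j = sgn(permutation) dx_{(a)} ∧ dx_{(b)} ∧ dx_{(c)} with (a < b < c) sorted:
  d(-3*x*z) includes (∂/∂x)(-3*x*z) dx = (-3*z) dx, which multiplied by dy ∧ dz gives (-3*z) dx ∧ dy ∧ dz
Collecting like 3-forms: d(omega) = (-3*z) dx ∧ dy ∧ dz.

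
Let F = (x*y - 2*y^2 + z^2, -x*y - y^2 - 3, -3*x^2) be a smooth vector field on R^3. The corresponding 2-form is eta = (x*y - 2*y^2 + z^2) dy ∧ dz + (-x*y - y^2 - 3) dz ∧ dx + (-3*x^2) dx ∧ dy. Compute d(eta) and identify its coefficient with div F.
d(eta) = (-x - y) dx ∧ dy ∧ dz; div F = -x - y

For a 2-form in R^3 of the form above, applying d gives a 3-form with coefficient ∂P/∂x + ∂Q/∂y + ∂R/∂z:
  ∂P/∂x = y
  ∂Q/∂y = -x - 2*y
  ∂R/∂z = 0
Sum = -x - y, which is exactly div F.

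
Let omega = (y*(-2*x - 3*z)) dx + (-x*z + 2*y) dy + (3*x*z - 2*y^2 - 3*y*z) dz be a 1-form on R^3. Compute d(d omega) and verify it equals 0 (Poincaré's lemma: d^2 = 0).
d(d omega) = 0

Step 1: d omega = sum_{i<j} (∂f_j/∂x_i - ∂f_i/∂x_j) dx_i ∧ dx_j:
  coeff of dx ∧ dy: 2*x + 2*z
  coeff of dx ∧ dz: 3*y + 3*z
  coeff of dy ∧ dz: x - 4*y - 3*z
Step 2: Apply d again to each 2-form coefficient. The only possible 3-form in R^3 is dx ∧ dy ∧ dz, with coefficient
  ∂(coeff of dy∧dz)/∂x - ∂(coeff of dx∧dz)/∂y + ∂(coeff of dx∧dy)/∂z
  = ∂/∂x (x - 4*y - 3*z) - ∂/∂y (3*y + 3*z) + ∂/∂z (2*x + 2*z).
Each of these terms simplifies to sums of mixed partials that cancel in pairs. The result is 0 (by equality of mixed partials for smooth functions — Schwarz / Clairaut).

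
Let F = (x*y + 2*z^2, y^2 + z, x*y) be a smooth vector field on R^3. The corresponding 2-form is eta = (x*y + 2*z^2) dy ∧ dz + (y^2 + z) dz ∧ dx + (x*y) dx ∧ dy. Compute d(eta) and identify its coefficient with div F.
d(eta) = (3*y) dx ∧ dy ∧ dz; div F = 3*y

For a 2-form in R^3 of the form above, applying d gives a 3-form with coefficient ∂P/∂x + ∂Q/∂y + ∂R/∂z:
  ∂P/∂x = y
  ∂Q/∂y = 2*y
  ∂R/∂z = 0
Sum = 3*y, which is exactly div F.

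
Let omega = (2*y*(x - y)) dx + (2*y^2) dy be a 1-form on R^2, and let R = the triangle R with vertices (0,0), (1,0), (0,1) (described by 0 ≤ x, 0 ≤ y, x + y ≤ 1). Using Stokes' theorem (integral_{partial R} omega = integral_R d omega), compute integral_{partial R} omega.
integral_(partial R) omega = 1/3

Stokes: integral_partial_R omega = integral_R d omega with d omega = (∂Q/∂x - ∂P/∂y) dx ∧ dy.
  ∂Q/∂x = 0
  ∂P/∂y = 2*x - 4*y
  integrand = ∂Q/∂x - ∂P/∂y = -2*x + 4*y.
Integrating over R: integral_0^1 integral_0^{1-x} (-2*x + 4*y) dy dx = 1/3.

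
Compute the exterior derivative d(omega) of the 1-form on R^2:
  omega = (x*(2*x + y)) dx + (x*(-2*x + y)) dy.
d(omega) = (-5*x + y) dx ∧ dy

For a 1-form omega = sum_i f_i dx_i, the exterior derivative is
  d(omega) = sum_{i < j} (∂f_j/∂x_i - ∂f_i/∂x_j) dx_i ∧ dx_j.
  coefficient of dx ∧ dy: ∂f_2/∂x - ∂f_1/∂y = ∂(x*(-2*x + y))/∂x - ∂(x*(2*x + y))/∂y = -5*x + y
Assembling: d(omega) = (-5*x + y) dx ∧ dy.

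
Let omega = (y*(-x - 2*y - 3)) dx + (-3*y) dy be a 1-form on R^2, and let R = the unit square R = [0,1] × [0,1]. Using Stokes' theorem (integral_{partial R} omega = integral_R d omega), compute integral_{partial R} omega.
integral_(partial R) omega = 11/2

Stokes: integral_partial_R omega = integral_R d omega with d omega = (∂Q/∂x - ∂P/∂y) dx ∧ dy.
  ∂Q/∂x = 0
  ∂P/∂y = -x - 4*y - 3
  integrand = ∂Q/∂x - ∂P/∂y = x + 4*y + 3.
Integrating over R: integral_0^1 integral_0^1 (x + 4*y + 3) dx dy = 11/2.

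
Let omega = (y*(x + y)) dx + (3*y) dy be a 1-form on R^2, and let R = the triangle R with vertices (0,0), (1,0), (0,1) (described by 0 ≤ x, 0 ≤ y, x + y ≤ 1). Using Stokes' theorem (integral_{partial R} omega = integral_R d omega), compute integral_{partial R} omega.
integral_(partial R) omega = -1/2

Stokes: integral_partial_R omega = integral_R d omega with d omega = (∂Q/∂x - ∂P/∂y) dx ∧ dy.
  ∂Q/∂x = 0
  ∂P/∂y = x + 2*y
  integrand = ∂Q/∂x - ∂P/∂y = -x - 2*y.
Integrating over R: integral_0^1 integral_0^{1-x} (-x - 2*y) dy dx = -1/2.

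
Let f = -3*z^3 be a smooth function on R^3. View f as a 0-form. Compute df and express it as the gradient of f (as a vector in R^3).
df = (0) dx + (0) dy + (-9*z^2) dz; grad f = (0, 0, -9*z^2)

For a 0-form f, d f = (∂f/∂x) dx + (∂f/∂y) dy + (∂f/∂z) dz. The components of the vector representation are exactly the entries of grad f in Cartesian coordinates:
  ∂f/∂x = 0
  ∂f/∂y = 0
  ∂f/∂z = -9*z^2.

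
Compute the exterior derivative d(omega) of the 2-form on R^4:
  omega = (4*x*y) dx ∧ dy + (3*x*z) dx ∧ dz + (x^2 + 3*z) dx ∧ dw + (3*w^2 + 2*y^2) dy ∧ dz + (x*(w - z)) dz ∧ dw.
d(omega) = (w - z - 3) dx ∧ dz ∧ dw + (6*w) dy ∧ dz ∧ dw

For a 2-form omega = sum_{i<j} g_{ij} dx_i ∧ dx_j, the exterior derivative is
  d(omega) = sum_{i<j} d(g_{ij}) ∧ dx_i ∧ dx_j = sum_{i<j, k} (∂g_{ij}/∂x_k) dx_k ∧ dx_i ∧ dx_j.
Expand each term, using dx_k ∧ dx_i ∧ dx_j = sgn(permutation) dx_{(a)} ∧ dx_{(b)} ∧ dx_{(c)} with (a < b < c) sorted:
  d(x^2 + 3*z) includes (∂/∂z)(x^2 + 3*z) dz = (3) dz, which multiplied by dx ∧ dw gives (-3) dx ∧ dz ∧ dw
  d(3*w^2 + 2*y^2) includes (∂/∂w)(3*w^2 + 2*y^2) dw = (6*w) dw, which multiplied by dy ∧ dz gives (6*w) dy ∧ dz ∧ dw
  d(x*(w - z)) includes (∂/∂x)(x*(w - z)) dx = (w - z) dx, which multiplied by dz ∧ dw gives (w - z) dx ∧ dz ∧ dw
Collecting like 3-forms: d(omega) = (w - z - 3) dx ∧ dz ∧ dw + (6*w) dy ∧ dz ∧ dw.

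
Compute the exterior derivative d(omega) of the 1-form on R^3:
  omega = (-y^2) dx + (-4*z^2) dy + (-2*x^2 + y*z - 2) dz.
d(omega) = (2*y) dx ∧ dy + (-4*x) dx ∧ dz + (9*z) dy ∧ dz

For a 1-form omega = sum_i f_i dx_i, the exterior derivative is
  d(omega) = sum_{i < j} (∂f_j/∂x_i - ∂f_i/∂x_j) dx_i ∧ dx_j.
  coefficient of dx ∧ dy: ∂f_2/∂x - ∂f_1/∂y = ∂(-4*z^2)/∂x - ∂(-y^2)/∂y = 2*y
  coefficient of dx ∧ dz: ∂f_3/∂x - ∂f_1/∂z = ∂(-2*x^2 + y*z - 2)/∂x - ∂(-y^2)/∂z = -4*x
  coefficient of dy ∧ dz: ∂f_3/∂y - ∂f_2/∂z = ∂(-2*x^2 + y*z - 2)/∂y - ∂(-4*z^2)/∂z = 9*z
Assembling: d(omega) = (2*y) dx ∧ dy + (-4*x) dx ∧ dz + (9*z) dy ∧ dz.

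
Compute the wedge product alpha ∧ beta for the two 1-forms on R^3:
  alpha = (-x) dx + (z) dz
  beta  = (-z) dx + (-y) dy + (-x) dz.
alpha ∧ beta = (x*y) dx ∧ dy + (x^2 + z^2) dx ∧ dz + (y*z) dy ∧ dz

Distribute the wedge, using dx_i ∧ dx_j = -dx_j ∧ dx_i and dx_i ∧ dx_i = 0. For each pair (i, j) with i < j, the coefficient of dx_i ∧ dx_j in alpha ∧ beta is (alpha_i * beta_j - alpha_j * beta_i). Collecting: alpha ∧ beta = (x*y) dx ∧ dy + (x^2 + z^2) dx ∧ dz + (y*z) dy ∧ dz.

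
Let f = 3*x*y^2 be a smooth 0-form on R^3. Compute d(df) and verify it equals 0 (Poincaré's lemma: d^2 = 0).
d(df) = 0

Step 1: df = sum_i (∂f/∂x_i) dx_i = (3*y^2) dx + (6*x*y) dy + (0) dz.
Step 2: Apply d again. Using the 1-form formula, the coefficient of dx ∧ dy in d(df) is ∂^2 f/∂x ∂y - ∂^2 f/∂y ∂x = (6*y) - (6*y) = 0 (equality of mixed partials for smooth f).
Similarly for dx ∧ dz and dy ∧ dz — all coefficients vanish. So d(df) = 0.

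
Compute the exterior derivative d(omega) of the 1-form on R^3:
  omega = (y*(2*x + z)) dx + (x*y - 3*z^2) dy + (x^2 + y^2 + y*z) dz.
d(omega) = (-2*x + y - z) dx ∧ dy + (2*x - y) dx ∧ dz + (2*y + 7*z) dy ∧ dz

For a 1-form omega = sum_i f_i dx_i, the exterior derivative is
  d(omega) = sum_{i < j} (∂f_j/∂x_i - ∂f_i/∂x_j) dx_i ∧ dx_j.
  coefficient of dx ∧ dy: ∂f_2/∂x - ∂f_1/∂y = ∂(x*y - 3*z^2)/∂x - ∂(y*(2*x + z))/∂y = -2*x + y - z
  coefficient of dx ∧ dz: ∂f_3/∂x - ∂f_1/∂z = ∂(x^2 + y^2 + y*z)/∂x - ∂(y*(2*x + z))/∂z = 2*x - y
  coefficient of dy ∧ dz: ∂f_3/∂y - ∂f_2/∂z = ∂(x^2 + y^2 + y*z)/∂y - ∂(x*y - 3*z^2)/∂z = 2*y + 7*z
Assembling: d(omega) = (-2*x + y - z) dx ∧ dy + (2*x - y) dx ∧ dz + (2*y + 7*z) dy ∧ dz.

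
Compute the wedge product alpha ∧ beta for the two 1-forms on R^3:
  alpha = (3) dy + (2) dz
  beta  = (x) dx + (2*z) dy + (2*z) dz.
alpha ∧ beta = (-3*x) dx ∧ dy + (2*z) dy ∧ dz + (-2*x) dx ∧ dz

Distribute the wedge, using dx_i ∧ dx_j = -dx_j ∧ dx_i and dx_i ∧ dx_i = 0. For each pair (i, j) with i < j, the coefficient of dx_i ∧ dx_j in alpha ∧ beta is (alpha_i * beta_j - alpha_j * beta_i). Collecting: alpha ∧ beta = (-3*x) dx ∧ dy + (2*z) dy ∧ dz + (-2*x) dx ∧ dz.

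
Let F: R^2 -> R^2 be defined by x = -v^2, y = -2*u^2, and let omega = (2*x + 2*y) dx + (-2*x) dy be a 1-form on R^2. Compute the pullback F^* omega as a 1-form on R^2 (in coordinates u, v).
F^* omega = (-8*u*v^2) du + (4*v*(2*u^2 + v^2)) dv

Using F^*(f dg) = (f ∘ F) d(g ∘ F), substitute each coordinate x_i by F_i(u, v) in f_i, and replace dx_i by d F_i = (∂F_i/∂u) du + (∂F_i/∂v) dv.
  For the x component: f_1(F) = -4*u^2 - 2*v^2; d F_1 = (0) du + (-2*v) dv
  For the y component: f_2(F) = 2*v^2; d F_2 = (-4*u) du + (0) dv
Combining and collecting du, dv coefficients:
  coeff of du: -8*u*v^2
  coeff of dv: 4*v*(2*u^2 + v^2)
F^* omega = (-8*u*v^2) du + (4*v*(2*u^2 + v^2)) dv.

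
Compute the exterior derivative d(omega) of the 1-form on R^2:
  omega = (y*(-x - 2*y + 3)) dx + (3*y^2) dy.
d(omega) = (x + 4*y - 3) dx ∧ dy

For a 1-form omega = sum_i f_i dx_i, the exterior derivative is
  d(omega) = sum_{i < j} (∂f_j/∂x_i - ∂f_i/∂x_j) dx_i ∧ dx_j.
  coefficient of dx ∧ dy: ∂f_2/∂x - ∂f_1/∂y = ∂(3*y^2)/∂x - ∂(y*(-x - 2*y + 3))/∂y = x + 4*y - 3
Assembling: d(omega) = (x + 4*y - 3) dx ∧ dy.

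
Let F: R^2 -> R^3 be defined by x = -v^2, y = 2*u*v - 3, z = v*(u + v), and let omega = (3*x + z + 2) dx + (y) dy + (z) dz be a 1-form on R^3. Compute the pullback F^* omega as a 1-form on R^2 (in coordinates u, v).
F^* omega = (v*(5*u*v + v^2 - 6)) du + (5*u^2*v + u*v^2 - 6*u + 6*v^3 - 4*v) dv

Using F^*(f dg) = (f ∘ F) d(g ∘ F), substitute each coordinate x_i by F_i(u, v) in f_i, and replace dx_i by d F_i = (∂F_i/∂u) du + (∂F_i/∂v) dv.
  For the x component: f_1(F) = u*v - 2*v^2 + 2; d F_1 = (0) du + (-2*v) dv
  For the y component: f_2(F) = 2*u*v - 3; d F_2 = (2*v) du + (2*u) dv
  For the z component: f_3(F) = v*(u + v); d F_3 = (v) du + (u + 2*v) dv
Combining and collecting du, dv coefficients:
  coeff of du: v*(5*u*v + v^2 - 6)
  coeff of dv: 5*u^2*v + u*v^2 - 6*u + 6*v^3 - 4*v
F^* omega = (v*(5*u*v + v^2 - 6)) du + (5*u^2*v + u*v^2 - 6*u + 6*v^3 - 4*v) dv.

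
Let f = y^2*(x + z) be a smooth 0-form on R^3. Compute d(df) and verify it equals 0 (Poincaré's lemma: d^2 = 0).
d(df) = 0

Step 1: df = sum_i (∂f/∂x_i) dx_i = (y^2) dx + (2*y*(x + z)) dy + (y^2) dz.
Step 2: Apply d again. Using the 1-form formula, the coefficient of dx ∧ dy in d(df) is ∂^2 f/∂x ∂y - ∂^2 f/∂y ∂x = (2*y) - (2*y) = 0 (equality of mixed partials for smooth f).
Similarly for dx ∧ dz and dy ∧ dz — all coefficients vanish. So d(df) = 0.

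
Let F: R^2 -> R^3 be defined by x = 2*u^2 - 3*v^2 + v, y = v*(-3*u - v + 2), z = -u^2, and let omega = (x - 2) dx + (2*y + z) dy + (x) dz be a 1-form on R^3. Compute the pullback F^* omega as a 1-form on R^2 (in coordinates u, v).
F^* omega = (4*u^3 + 3*u^2*v + 12*u*v^2 + 2*u*v - 8*u + 6*v^3 - 12*v^2) du + (3*u^3 + 8*u^2*v + 18*u*v^2 - 24*u*v + 22*v^3 - 21*v^2 + 21*v - 2) dv

Using F^*(f dg) = (f ∘ F) d(g ∘ F), substitute each coordinate x_i by F_i(u, v) in f_i, and replace dx_i by d F_i = (∂F_i/∂u) du + (∂F_i/∂v) dv.
  For the x component: f_1(F) = 2*u^2 - 3*v^2 + v - 2; d F_1 = (4*u) du + (1 - 6*v) dv
  For the y component: f_2(F) = -u^2 - 6*u*v - 2*v^2 + 4*v; d F_2 = (-3*v) du + (-3*u - 2*v + 2) dv
  For the z component: f_3(F) = 2*u^2 - 3*v^2 + v; d F_3 = (-2*u) du + (0) dv
Combining and collecting du, dv coefficients:
  coeff of du: 4*u^3 + 3*u^2*v + 12*u*v^2 + 2*u*v - 8*u + 6*v^3 - 12*v^2
  coeff of dv: 3*u^3 + 8*u^2*v + 18*u*v^2 - 24*u*v + 22*v^3 - 21*v^2 + 21*v - 2
F^* omega = (4*u^3 + 3*u^2*v + 12*u*v^2 + 2*u*v - 8*u + 6*v^3 - 12*v^2) du + (3*u^3 + 8*u^2*v + 18*u*v^2 - 24*u*v + 22*v^3 - 21*v^2 + 21*v - 2) dv.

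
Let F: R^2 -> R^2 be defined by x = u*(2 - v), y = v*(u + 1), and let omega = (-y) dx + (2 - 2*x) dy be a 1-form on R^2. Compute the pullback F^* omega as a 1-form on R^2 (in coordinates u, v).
F^* omega = (v*(3*u*v - 6*u + v)) du + (3*u^2*v - 4*u^2 + 3*u*v - 2*u + 2) dv

Using F^*(f dg) = (f ∘ F) d(g ∘ F), substitute each coordinate x_i by F_i(u, v) in f_i, and replace dx_i by d F_i = (∂F_i/∂u) du + (∂F_i/∂v) dv.
  For the x component: f_1(F) = v*(-u - 1); d F_1 = (2 - v) du + (-u) dv
  For the y component: f_2(F) = 2*u*v - 4*u + 2; d F_2 = (v) du + (u + 1) dv
Combining and collecting du, dv coefficients:
  coeff of du: v*(3*u*v - 6*u + v)
  coeff of dv: 3*u^2*v - 4*u^2 + 3*u*v - 2*u + 2
F^* omega = (v*(3*u*v - 6*u + v)) du + (3*u^2*v - 4*u^2 + 3*u*v - 2*u + 2) dv.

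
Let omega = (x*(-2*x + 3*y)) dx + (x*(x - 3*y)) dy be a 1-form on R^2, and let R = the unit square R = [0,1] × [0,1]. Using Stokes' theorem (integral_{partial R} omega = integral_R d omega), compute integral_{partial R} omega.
integral_(partial R) omega = -2

Stokes: integral_partial_R omega = integral_R d omega with d omega = (∂Q/∂x - ∂P/∂y) dx ∧ dy.
  ∂Q/∂x = 2*x - 3*y
  ∂P/∂y = 3*x
  integrand = ∂Q/∂x - ∂P/∂y = -x - 3*y.
Integrating over R: integral_0^1 integral_0^1 (-x - 3*y) dx dy = -2.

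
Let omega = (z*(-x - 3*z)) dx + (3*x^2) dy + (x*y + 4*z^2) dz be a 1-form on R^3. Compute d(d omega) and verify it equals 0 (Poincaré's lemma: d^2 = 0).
d(d omega) = 0

Step 1: d omega = sum_{i<j} (∂f_j/∂x_i - ∂f_i/∂x_j) dx_i ∧ dx_j:
  coeff of dx ∧ dy: 6*x
  coeff of dx ∧ dz: x + y + 6*z
  coeff of dy ∧ dz: x
Step 2: Apply d again to each 2-form coefficient. The only possible 3-form in R^3 is dx ∧ dy ∧ dz, with coefficient
  ∂(coeff of dy∧dz)/∂x - ∂(coeff of dx∧dz)/∂y + ∂(coeff of dx∧dy)/∂z
  = ∂/∂x (x) - ∂/∂y (x + y + 6*z) + ∂/∂z (6*x).
Each of these terms simplifies to sums of mixed partials that cancel in pairs. The result is 0 (by equality of mixed partials for smooth functions — Schwarz / Clairaut).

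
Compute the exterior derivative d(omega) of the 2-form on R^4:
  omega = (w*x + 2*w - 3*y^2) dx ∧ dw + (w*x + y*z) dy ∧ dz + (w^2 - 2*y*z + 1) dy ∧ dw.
d(omega) = (6*y) dx ∧ dy ∧ dw + (w) dx ∧ dy ∧ dz + (x + 2*y) dy ∧ dz ∧ dw

For a 2-form omega = sum_{i<j} g_{ij} dx_i ∧ dx_j, the exterior derivative is
  d(omega) = sum_{i<j} d(g_{ij}) ∧ dx_i ∧ dx_j = sum_{i<j, k} (∂g_{ij}/∂x_k) dx_k ∧ dx_i ∧ dx_j.
Expand each term, using dx_k ∧ dx_i ∧ dx_j = sgn(permutation) dx_{(a)} ∧ dx_{(b)} ∧ dx_{(c)} with (a < b < c) sorted:
  d(w*x + 2*w - 3*y^2) includes (∂/∂y)(w*x + 2*w - 3*y^2) dy = (-6*y) dy, which multiplied by dx ∧ dw gives (6*y) dx ∧ dy ∧ dw
  d(w*x + y*z) includes (∂/∂x)(w*x + y*z) dx = (w) dx, which multiplied by dy ∧ dz gives (w) dx ∧ dy ∧ dz
  d(w*x + y*z) includes (∂/∂w)(w*x + y*z) dw = (x) dw, which multiplied by dy ∧ dz gives (x) dy ∧ dz ∧ dw
  d(w^2 - 2*y*z + 1) includes (∂/∂z)(w^2 - 2*y*z + 1) dz = (-2*y) dz, which multiplied by dy ∧ dw gives (2*y) dy ∧ dz ∧ dw
Collecting like 3-forms: d(omega) = (6*y) dx ∧ dy ∧ dw + (w) dx ∧ dy ∧ dz + (x + 2*y) dy ∧ dz ∧ dw.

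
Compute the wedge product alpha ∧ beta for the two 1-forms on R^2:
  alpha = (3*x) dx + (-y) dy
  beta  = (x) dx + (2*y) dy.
alpha ∧ beta = (7*x*y) dx ∧ dy

Distribute the wedge, using dx_i ∧ dx_j = -dx_j ∧ dx_i and dx_i ∧ dx_i = 0. For each pair (i, j) with i < j, the coefficient of dx_i ∧ dx_j in alpha ∧ beta is (alpha_i * beta_j - alpha_j * beta_i). Collecting: alpha ∧ beta = (7*x*y) dx ∧ dy.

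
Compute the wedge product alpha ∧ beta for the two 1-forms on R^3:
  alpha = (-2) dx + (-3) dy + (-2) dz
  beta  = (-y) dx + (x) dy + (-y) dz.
alpha ∧ beta = (-2*x - 3*y) dx ∧ dy + (2*x + 3*y) dy ∧ dz

Distribute the wedge, using dx_i ∧ dx_j = -dx_j ∧ dx_i and dx_i ∧ dx_i = 0. For each pair (i, j) with i < j, the coefficient of dx_i ∧ dx_j in alpha ∧ beta is (alpha_i * beta_j - alpha_j * beta_i). Collecting: alpha ∧ beta = (-2*x - 3*y) dx ∧ dy + (2*x + 3*y) dy ∧ dz.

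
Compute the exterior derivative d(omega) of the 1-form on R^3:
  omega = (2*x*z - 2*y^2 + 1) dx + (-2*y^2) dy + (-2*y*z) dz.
d(omega) = (4*y) dx ∧ dy + (-2*x) dx ∧ dz + (-2*z) dy ∧ dz

For a 1-form omega = sum_i f_i dx_i, the exterior derivative is
  d(omega) = sum_{i < j} (∂f_j/∂x_i - ∂f_i/∂x_j) dx_i ∧ dx_j.
  coefficient of dx ∧ dy: ∂f_2/∂x - ∂f_1/∂y = ∂(-2*y^2)/∂x - ∂(2*x*z - 2*y^2 + 1)/∂y = 4*y
  coefficient of dx ∧ dz: ∂f_3/∂x - ∂f_1/∂z = ∂(-2*y*z)/∂x - ∂(2*x*z - 2*y^2 + 1)/∂z = -2*x
  coefficient of dy ∧ dz: ∂f_3/∂y - ∂f_2/∂z = ∂(-2*y*z)/∂y - ∂(-2*y^2)/∂z = -2*z
Assembling: d(omega) = (4*y) dx ∧ dy + (-2*x) dx ∧ dz + (-2*z) dy ∧ dz.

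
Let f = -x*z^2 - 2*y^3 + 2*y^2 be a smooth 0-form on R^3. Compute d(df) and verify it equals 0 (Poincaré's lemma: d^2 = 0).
d(df) = 0

Step 1: df = sum_i (∂f/∂x_i) dx_i = (-z^2) dx + (2*y*(2 - 3*y)) dy + (-2*x*z) dz.
Step 2: Apply d again. Using the 1-form formula, the coefficient of dx ∧ dy in d(df) is ∂^2 f/∂x ∂y - ∂^2 f/∂y ∂x = (0) - (0) = 0 (equality of mixed partials for smooth f).
Similarly for dx ∧ dz and dy ∧ dz — all coefficients vanish. So d(df) = 0.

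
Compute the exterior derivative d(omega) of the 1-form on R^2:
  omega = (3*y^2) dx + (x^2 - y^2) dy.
d(omega) = (2*x - 6*y) dx ∧ dy

For a 1-form omega = sum_i f_i dx_i, the exterior derivative is
  d(omega) = sum_{i < j} (∂f_j/∂x_i - ∂f_i/∂x_j) dx_i ∧ dx_j.
  coefficient of dx ∧ dy: ∂f_2/∂x - ∂f_1/∂y = ∂(x^2 - y^2)/∂x - ∂(3*y^2)/∂y = 2*x - 6*y
Assembling: d(omega) = (2*x - 6*y) dx ∧ dy.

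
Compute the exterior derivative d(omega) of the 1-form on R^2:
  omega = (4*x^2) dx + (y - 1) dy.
d(omega) = 0

For a 1-form omega = sum_i f_i dx_i, the exterior derivative is
  d(omega) = sum_{i < j} (∂f_j/∂x_i - ∂f_i/∂x_j) dx_i ∧ dx_j.

Assembling: d(omega) = 0.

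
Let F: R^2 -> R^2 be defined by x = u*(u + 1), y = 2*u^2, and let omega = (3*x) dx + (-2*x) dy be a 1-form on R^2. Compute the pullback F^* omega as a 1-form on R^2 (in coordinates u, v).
F^* omega = (u*(-2*u^2 + u + 3)) du

Using F^*(f dg) = (f ∘ F) d(g ∘ F), substitute each coordinate x_i by F_i(u, v) in f_i, and replace dx_i by d F_i = (∂F_i/∂u) du + (∂F_i/∂v) dv.
  For the x component: f_1(F) = 3*u*(u + 1); d F_1 = (2*u + 1) du + (0) dv
  For the y component: f_2(F) = 2*u*(-u - 1); d F_2 = (4*u) du + (0) dv
Combining and collecting du, dv coefficients:
  coeff of du: u*(-2*u^2 + u + 3)
  coeff of dv: 0
F^* omega = (u*(-2*u^2 + u + 3)) du.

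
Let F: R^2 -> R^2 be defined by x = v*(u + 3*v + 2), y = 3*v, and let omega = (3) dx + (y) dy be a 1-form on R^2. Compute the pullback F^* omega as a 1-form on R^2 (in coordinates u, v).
F^* omega = (3*v) du + (3*u + 27*v + 6) dv

Using F^*(f dg) = (f ∘ F) d(g ∘ F), substitute each coordinate x_i by F_i(u, v) in f_i, and replace dx_i by d F_i = (∂F_i/∂u) du + (∂F_i/∂v) dv.
  For the x component: f_1(F) = 3; d F_1 = (v) du + (u + 6*v + 2) dv
  For the y component: f_2(F) = 3*v; d F_2 = (0) du + (3) dv
Combining and collecting du, dv coefficients:
  coeff of du: 3*v
  coeff of dv: 3*u + 27*v + 6
F^* omega = (3*v) du + (3*u + 27*v + 6) dv.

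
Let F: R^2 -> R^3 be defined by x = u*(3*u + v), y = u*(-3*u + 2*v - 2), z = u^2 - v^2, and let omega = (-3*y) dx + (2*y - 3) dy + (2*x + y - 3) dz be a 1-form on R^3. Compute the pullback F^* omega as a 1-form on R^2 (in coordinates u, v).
F^* omega = (96*u^3 - 55*u^2*v + 68*u^2 + 2*u*v^2 - 10*u*v + 20*u - 6*v + 6) du + (-3*u^3 - 4*u^2*v - 2*u^2 - 8*u*v^2 + 4*u*v - 6*u + 6*v) dv

Using F^*(f dg) = (f ∘ F) d(g ∘ F), substitute each coordinate x_i by F_i(u, v) in f_i, and replace dx_i by d F_i = (∂F_i/∂u) du + (∂F_i/∂v) dv.
  For the x component: f_1(F) = 3*u*(3*u - 2*v + 2); d F_1 = (6*u + v) du + (u) dv
  For the y component: f_2(F) = -6*u^2 + 4*u*v - 4*u - 3; d F_2 = (-6*u + 2*v - 2) du + (2*u) dv
  For the z component: f_3(F) = 3*u^2 + 4*u*v - 2*u - 3; d F_3 = (2*u) du + (-2*v) dv
Combining and collecting du, dv coefficients:
  coeff of du: 96*u^3 - 55*u^2*v + 68*u^2 + 2*u*v^2 - 10*u*v + 20*u - 6*v + 6
  coeff of dv: -3*u^3 - 4*u^2*v - 2*u^2 - 8*u*v^2 + 4*u*v - 6*u + 6*v
F^* omega = (96*u^3 - 55*u^2*v + 68*u^2 + 2*u*v^2 - 10*u*v + 20*u - 6*v + 6) du + (-3*u^3 - 4*u^2*v - 2*u^2 - 8*u*v^2 + 4*u*v - 6*u + 6*v) dv.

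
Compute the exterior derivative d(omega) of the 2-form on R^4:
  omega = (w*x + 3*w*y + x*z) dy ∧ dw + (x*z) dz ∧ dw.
d(omega) = (w + z) dx ∧ dy ∧ dw + (-x) dy ∧ dz ∧ dw + (z) dx ∧ dz ∧ dw

For a 2-form omega = sum_{i<j} g_{ij} dx_i ∧ dx_j, the exterior derivative is
  d(omega) = sum_{i<j} d(g_{ij}) ∧ dx_i ∧ dx_j = sum_{i<j, k} (∂g_{ij}/∂x_k) dx_k ∧ dx_i ∧ dx_j.
Expand each term, using dx_k ∧ dx_i ∧ dx_j = sgn(permutation) dx_{(a)} ∧ dx_{(b)} ∧ dx_{(c)} with (a < b < c) sorted:
  d(w*x + 3*w*y + x*z) includes (∂/∂x)(w*x + 3*w*y + x*z) dx = (w + z) dx, which multiplied by dy ∧ dw gives (w + z) dx ∧ dy ∧ dw
  d(w*x + 3*w*y + x*z) includes (∂/∂z)(w*x + 3*w*y + x*z) dz = (x) dz, which multiplied by dy ∧ dw gives (-x) dy ∧ dz ∧ dw
  d(x*z) includes (∂/∂x)(x*z) dx = (z) dx, which multiplied by dz ∧ dw gives (z) dx ∧ dz ∧ dw
Collecting like 3-forms: d(omega) = (w + z) dx ∧ dy ∧ dw + (-x) dy ∧ dz ∧ dw + (z) dx ∧ dz ∧ dw.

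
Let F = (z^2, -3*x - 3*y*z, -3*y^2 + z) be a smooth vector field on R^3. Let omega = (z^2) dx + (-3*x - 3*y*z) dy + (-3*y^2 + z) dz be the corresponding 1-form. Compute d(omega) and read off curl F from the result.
d(omega) = (-3*y) dy ∧ dz + (2*z) dz ∧ dx + (-3) dx ∧ dy; curl F = (-3*y, 2*z, -3)

d omega = sum_{i<j} (∂f_j/∂x_i - ∂f_i/∂x_j) dx_i ∧ dx_j. Under the identification (dy ∧ dz, dz ∧ dx, dx ∧ dy) ↔ (e_x, e_y, e_z), the coefficients are exactly the components of curl F. Compute:
  ∂R/∂y - ∂Q/∂z = (-6*y) - (-3*y) = -3*y
  ∂P/∂z - ∂R/∂x = (2*z) - (0) = 2*z
  ∂Q/∂x - ∂P/∂y = (-3) - (0) = -3.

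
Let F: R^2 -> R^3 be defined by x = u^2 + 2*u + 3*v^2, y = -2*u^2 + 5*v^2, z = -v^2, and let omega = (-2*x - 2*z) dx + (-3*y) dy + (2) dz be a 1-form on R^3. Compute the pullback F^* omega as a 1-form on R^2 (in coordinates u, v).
F^* omega = (-28*u^3 - 12*u^2 + 52*u*v^2 - 8*u - 8*v^2) du + (2*v*(24*u^2 - 12*u - 87*v^2 - 2)) dv

Using F^*(f dg) = (f ∘ F) d(g ∘ F), substitute each coordinate x_i by F_i(u, v) in f_i, and replace dx_i by d F_i = (∂F_i/∂u) du + (∂F_i/∂v) dv.
  For the x component: f_1(F) = -2*u^2 - 4*u - 4*v^2; d F_1 = (2*u + 2) du + (6*v) dv
  For the y component: f_2(F) = 6*u^2 - 15*v^2; d F_2 = (-4*u) du + (10*v) dv
  For the z component: f_3(F) = 2; d F_3 = (0) du + (-2*v) dv
Combining and collecting du, dv coefficients:
  coeff of du: -28*u^3 - 12*u^2 + 52*u*v^2 - 8*u - 8*v^2
  coeff of dv: 2*v*(24*u^2 - 12*u - 87*v^2 - 2)
F^* omega = (-28*u^3 - 12*u^2 + 52*u*v^2 - 8*u - 8*v^2) du + (2*v*(24*u^2 - 12*u - 87*v^2 - 2)) dv.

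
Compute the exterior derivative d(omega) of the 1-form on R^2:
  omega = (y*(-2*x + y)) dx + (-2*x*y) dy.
d(omega) = (2*x - 4*y) dx ∧ dy

For a 1-form omega = sum_i f_i dx_i, the exterior derivative is
  d(omega) = sum_{i < j} (∂f_j/∂x_i - ∂f_i/∂x_j) dx_i ∧ dx_j.
  coefficient of dx ∧ dy: ∂f_2/∂x - ∂f_1/∂y = ∂(-2*x*y)/∂x - ∂(y*(-2*x + y))/∂y = 2*x - 4*y
Assembling: d(omega) = (2*x - 4*y) dx ∧ dy.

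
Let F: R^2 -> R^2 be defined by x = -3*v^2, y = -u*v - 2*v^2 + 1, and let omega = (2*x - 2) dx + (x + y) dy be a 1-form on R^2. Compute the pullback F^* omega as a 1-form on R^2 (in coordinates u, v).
F^* omega = (v*(u*v + 5*v^2 - 1)) du + (u^2*v + 9*u*v^2 - u + 56*v^3 + 8*v) dv

Using F^*(f dg) = (f ∘ F) d(g ∘ F), substitute each coordinate x_i by F_i(u, v) in f_i, and replace dx_i by d F_i = (∂F_i/∂u) du + (∂F_i/∂v) dv.
  For the x component: f_1(F) = -6*v^2 - 2; d F_1 = (0) du + (-6*v) dv
  For the y component: f_2(F) = -u*v - 5*v^2 + 1; d F_2 = (-v) du + (-u - 4*v) dv
Combining and collecting du, dv coefficients:
  coeff of du: v*(u*v + 5*v^2 - 1)
  coeff of dv: u^2*v + 9*u*v^2 - u + 56*v^3 + 8*v
F^* omega = (v*(u*v + 5*v^2 - 1)) du + (u^2*v + 9*u*v^2 - u + 56*v^3 + 8*v) dv.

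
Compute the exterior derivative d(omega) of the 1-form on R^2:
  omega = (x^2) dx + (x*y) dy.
d(omega) = (y) dx ∧ dy

For a 1-form omega = sum_i f_i dx_i, the exterior derivative is
  d(omega) = sum_{i < j} (∂f_j/∂x_i - ∂f_i/∂x_j) dx_i ∧ dx_j.
  coefficient of dx ∧ dy: ∂f_2/∂x - ∂f_1/∂y = ∂(x*y)/∂x - ∂(x^2)/∂y = y
Assembling: d(omega) = (y) dx ∧ dy.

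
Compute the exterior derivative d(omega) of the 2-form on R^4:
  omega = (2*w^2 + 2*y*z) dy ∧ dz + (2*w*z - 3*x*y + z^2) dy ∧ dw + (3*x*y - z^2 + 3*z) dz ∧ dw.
d(omega) = (2*w + 3*x - 2*z) dy ∧ dz ∧ dw + (-3*y) dx ∧ dy ∧ dw + (3*y) dx ∧ dz ∧ dw

For a 2-form omega = sum_{i<j} g_{ij} dx_i ∧ dx_j, the exterior derivative is
  d(omega) = sum_{i<j} d(g_{ij}) ∧ dx_i ∧ dx_j = sum_{i<j, k} (∂g_{ij}/∂x_k) dx_k ∧ dx_i ∧ dx_j.
Expand each term, using dx_k ∧ dx_i ∧ dx_j = sgn(permutation) dx_{(a)} ∧ dx_{(b)} ∧ dx_{(c)} with (a < b < c) sorted:
  d(2*w^2 + 2*y*z) includes (∂/∂w)(2*w^2 + 2*y*z) dw = (4*w) dw, which multiplied by dy ∧ dz gives (4*w) dy ∧ dz ∧ dw
  d(2*w*z - 3*x*y + z^2) includes (∂/∂x)(2*w*z - 3*x*y + z^2) dx = (-3*y) dx, which multiplied by dy ∧ dw gives (-3*y) dx ∧ dy ∧ dw
  d(2*w*z - 3*x*y + z^2) includes (∂/∂z)(2*w*z - 3*x*y + z^2) dz = (2*w + 2*z) dz, which multiplied by dy ∧ dw gives (-2*w - 2*z) dy ∧ dz ∧ dw
  d(3*x*y - z^2 + 3*z) includes (∂/∂x)(3*x*y - z^2 + 3*z) dx = (3*y) dx, which multiplied by dz ∧ dw gives (3*y) dx ∧ dz ∧ dw
  d(3*x*y - z^2 + 3*z) includes (∂/∂y)(3*x*y - z^2 + 3*z) dy = (3*x) dy, which multiplied by dz ∧ dw gives (3*x) dy ∧ dz ∧ dw
Collecting like 3-forms: d(omega) = (2*w + 3*x - 2*z) dy ∧ dz ∧ dw + (-3*y) dx ∧ dy ∧ dw + (3*y) dx ∧ dz ∧ dw.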